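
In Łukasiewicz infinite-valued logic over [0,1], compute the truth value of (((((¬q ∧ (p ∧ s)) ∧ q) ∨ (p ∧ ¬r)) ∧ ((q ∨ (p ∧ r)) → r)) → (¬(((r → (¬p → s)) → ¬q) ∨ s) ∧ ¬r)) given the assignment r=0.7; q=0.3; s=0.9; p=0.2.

¬q: Łukasiewicz ¬ gives 1 − 0.3 = 0.7
(p ∧ s) = min(0.2, 0.9) = 0.2
(¬q ∧ (p ∧ s)) = min(0.7, 0.2) = 0.2
((¬q ∧ (p ∧ s)) ∧ q) = min(0.2, 0.3) = 0.2
¬r: Łukasiewicz ¬ gives 1 − 0.7 = 0.3
(p ∧ ¬r) = min(0.2, 0.3) = 0.2
(((¬q ∧ (p ∧ s)) ∧ q) ∨ (p ∧ ¬r)) = max(0.2, 0.2) = 0.2
(p ∧ r) = min(0.2, 0.7) = 0.2
(q ∨ (p ∧ r)) = max(0.3, 0.2) = 0.3
((q ∨ (p ∧ r)) → r): min(1, 1 − 0.3 + 0.7) = 1
((((¬q ∧ (p ∧ s)) ∧ q) ∨ (p ∧ ¬r)) ∧ ((q ∨ (p ∧ r)) → r)) = min(0.2, 1) = 0.2
¬p: Łukasiewicz ¬ gives 1 − 0.2 = 0.8
(¬p → s): min(1, 1 − 0.8 + 0.9) = 1
(r → (¬p → s)): min(1, 1 − 0.7 + 1) = 1
¬q: Łukasiewicz ¬ gives 1 − 0.3 = 0.7
((r → (¬p → s)) → ¬q): min(1, 1 − 1 + 0.7) = 0.7
(((r → (¬p → s)) → ¬q) ∨ s) = max(0.7, 0.9) = 0.9
¬(((r → (¬p → s)) → ¬q) ∨ s): Łukasiewicz ¬ gives 1 − 0.9 = 0.1
¬r: Łukasiewicz ¬ gives 1 − 0.7 = 0.3
(¬(((r → (¬p → s)) → ¬q) ∨ s) ∧ ¬r) = min(0.1, 0.3) = 0.1
(((((¬q ∧ (p ∧ s)) ∧ q) ∨ (p ∧ ¬r)) ∧ ((q ∨ (p ∧ r)) → r)) → (¬(((r → (¬p → s)) → ¬q) ∨ s) ∧ ¬r)): min(1, 1 − 0.2 + 0.1) = 0.9

0.90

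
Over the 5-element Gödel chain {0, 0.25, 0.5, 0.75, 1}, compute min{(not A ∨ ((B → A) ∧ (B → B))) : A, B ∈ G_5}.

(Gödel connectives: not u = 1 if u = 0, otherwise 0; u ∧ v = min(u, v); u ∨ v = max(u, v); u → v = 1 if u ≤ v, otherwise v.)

The minimum is attained at A = 0.25, B = 0.5:
  not A: Gödel ¬ of 0.25 = 0 (operand ≠ 0)
  (B → A): 0.5 > 0.25, so result = 0.25
  (B → B): 0.5 ≤ 0.5, so result = 1
  ((B → A) ∧ (B → B)) = min(0.25, 1) = 0.25
  (not A ∨ ((B → A) ∧ (B → B))) = max(0, 0.25) = 0.25
Checking all 25 assignments confirms none give a value below 0.25.

0.25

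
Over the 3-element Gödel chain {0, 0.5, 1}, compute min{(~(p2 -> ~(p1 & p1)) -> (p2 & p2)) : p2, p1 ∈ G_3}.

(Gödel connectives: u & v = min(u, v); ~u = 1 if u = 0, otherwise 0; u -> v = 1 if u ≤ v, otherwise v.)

0.50

The minimum is attained at p2 = 0.5, p1 = 0.5:
  (p1 & p1) = min(0.5, 0.5) = 0.5
  ~(p1 & p1): Gödel ¬ of 0.5 = 0 (operand ≠ 0)
  (p2 -> ~(p1 & p1)): 0.5 > 0, so result = 0
  ~(p2 -> ~(p1 & p1)): Gödel ¬ of 0 = 1 (operand is 0)
  (p2 & p2) = min(0.5, 0.5) = 0.5
  (~(p2 -> ~(p1 & p1)) -> (p2 & p2)): 1 > 0.5, so result = 0.5
Checking all 9 assignments confirms none give a value below 0.50.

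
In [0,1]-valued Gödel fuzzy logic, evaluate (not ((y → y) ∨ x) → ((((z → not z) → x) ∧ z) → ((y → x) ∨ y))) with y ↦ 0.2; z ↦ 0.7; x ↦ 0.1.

(y → y): 0.2 ≤ 0.2, so result = 1
((y → y) ∨ x) = max(1, 0.1) = 1
not ((y → y) ∨ x): Gödel ¬ of 1 = 0 (operand ≠ 0)
not z: Gödel ¬ of 0.7 = 0 (operand ≠ 0)
(z → not z): 0.7 > 0, so result = 0
((z → not z) → x): 0 ≤ 0.1, so result = 1
(((z → not z) → x) ∧ z) = min(1, 0.7) = 0.7
(y → x): 0.2 > 0.1, so result = 0.1
((y → x) ∨ y) = max(0.1, 0.2) = 0.2
((((z → not z) → x) ∧ z) → ((y → x) ∨ y)): 0.7 > 0.2, so result = 0.2
(not ((y → y) ∨ x) → ((((z → not z) → x) ∧ z) → ((y → x) ∨ y))): 0 ≤ 0.2, so result = 1

1.00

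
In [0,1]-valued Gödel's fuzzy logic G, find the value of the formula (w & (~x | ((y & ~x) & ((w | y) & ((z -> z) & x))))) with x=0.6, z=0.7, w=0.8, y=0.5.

~x: Gödel ¬ of 0.6 = 0 (operand ≠ 0)
~x: Gödel ¬ of 0.6 = 0 (operand ≠ 0)
(y & ~x) = min(0.5, 0) = 0
(w | y) = max(0.8, 0.5) = 0.8
(z -> z): 0.7 ≤ 0.7, so result = 1
((z -> z) & x) = min(1, 0.6) = 0.6
((w | y) & ((z -> z) & x)) = min(0.8, 0.6) = 0.6
((y & ~x) & ((w | y) & ((z -> z) & x))) = min(0, 0.6) = 0
(~x | ((y & ~x) & ((w | y) & ((z -> z) & x)))) = max(0, 0) = 0
(w & (~x | ((y & ~x) & ((w | y) & ((z -> z) & x))))) = min(0.8, 0) = 0

0.00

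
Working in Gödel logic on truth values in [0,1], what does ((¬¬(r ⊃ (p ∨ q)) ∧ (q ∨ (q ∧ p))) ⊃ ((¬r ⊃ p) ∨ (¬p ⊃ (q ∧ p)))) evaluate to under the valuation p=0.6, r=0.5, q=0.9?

(p ∨ q) = max(0.6, 0.9) = 0.9
(r ⊃ (p ∨ q)): 0.5 ≤ 0.9, so result = 1
¬(r ⊃ (p ∨ q)): Gödel ¬ of 1 = 0 (operand ≠ 0)
¬¬(r ⊃ (p ∨ q)): Gödel ¬ of 0 = 1 (operand is 0)
(q ∧ p) = min(0.9, 0.6) = 0.6
(q ∨ (q ∧ p)) = max(0.9, 0.6) = 0.9
(¬¬(r ⊃ (p ∨ q)) ∧ (q ∨ (q ∧ p))) = min(1, 0.9) = 0.9
¬r: Gödel ¬ of 0.5 = 0 (operand ≠ 0)
(¬r ⊃ p): 0 ≤ 0.6, so result = 1
¬p: Gödel ¬ of 0.6 = 0 (operand ≠ 0)
(q ∧ p) = min(0.9, 0.6) = 0.6
(¬p ⊃ (q ∧ p)): 0 ≤ 0.6, so result = 1
((¬r ⊃ p) ∨ (¬p ⊃ (q ∧ p))) = max(1, 1) = 1
((¬¬(r ⊃ (p ∨ q)) ∧ (q ∨ (q ∧ p))) ⊃ ((¬r ⊃ p) ∨ (¬p ⊃ (q ∧ p)))): 0.9 ≤ 1, so result = 1

1.00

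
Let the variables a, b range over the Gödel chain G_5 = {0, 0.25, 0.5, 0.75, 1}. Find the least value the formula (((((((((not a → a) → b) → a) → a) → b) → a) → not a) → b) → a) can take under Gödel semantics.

0.00

The minimum is attained at a = 0, b = 0.25:
  not a: Gödel ¬ of 0 = 1 (operand is 0)
  (not a → a): 1 > 0, so result = 0
  ((not a → a) → b): 0 ≤ 0.25, so result = 1
  (((not a → a) → b) → a): 1 > 0, so result = 0
  ((((not a → a) → b) → a) → a): 0 ≤ 0, so result = 1
  (((((not a → a) → b) → a) → a) → b): 1 > 0.25, so result = 0.25
  ((((((not a → a) → b) → a) → a) → b) → a): 0.25 > 0, so result = 0
  not a: Gödel ¬ of 0 = 1 (operand is 0)
  (((((((not a → a) → b) → a) → a) → b) → a) → not a): 0 ≤ 1, so result = 1
  ((((((((not a → a) → b) → a) → a) → b) → a) → not a) → b): 1 > 0.25, so result = 0.25
  (((((((((not a → a) → b) → a) → a) → b) → a) → not a) → b) → a): 0.25 > 0, so result = 0
Checking all 25 assignments confirms none give a value below 0.00.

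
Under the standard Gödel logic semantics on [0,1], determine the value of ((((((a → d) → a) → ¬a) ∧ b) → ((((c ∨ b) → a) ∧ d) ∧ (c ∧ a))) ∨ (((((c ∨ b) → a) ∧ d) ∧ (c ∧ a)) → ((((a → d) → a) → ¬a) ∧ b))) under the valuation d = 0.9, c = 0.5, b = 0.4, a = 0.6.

1.00

(a → d): 0.6 ≤ 0.9, so result = 1
((a → d) → a): 1 > 0.6, so result = 0.6
¬a: Gödel ¬ of 0.6 = 0 (operand ≠ 0)
(((a → d) → a) → ¬a): 0.6 > 0, so result = 0
((((a → d) → a) → ¬a) ∧ b) = min(0, 0.4) = 0
(c ∨ b) = max(0.5, 0.4) = 0.5
((c ∨ b) → a): 0.5 ≤ 0.6, so result = 1
(((c ∨ b) → a) ∧ d) = min(1, 0.9) = 0.9
(c ∧ a) = min(0.5, 0.6) = 0.5
((((c ∨ b) → a) ∧ d) ∧ (c ∧ a)) = min(0.9, 0.5) = 0.5
(((((a → d) → a) → ¬a) ∧ b) → ((((c ∨ b) → a) ∧ d) ∧ (c ∧ a))): 0 ≤ 0.5, so result = 1
(c ∨ b) = max(0.5, 0.4) = 0.5
((c ∨ b) → a): 0.5 ≤ 0.6, so result = 1
(((c ∨ b) → a) ∧ d) = min(1, 0.9) = 0.9
(c ∧ a) = min(0.5, 0.6) = 0.5
((((c ∨ b) → a) ∧ d) ∧ (c ∧ a)) = min(0.9, 0.5) = 0.5
(a → d): 0.6 ≤ 0.9, so result = 1
((a → d) → a): 1 > 0.6, so result = 0.6
¬a: Gödel ¬ of 0.6 = 0 (operand ≠ 0)
(((a → d) → a) → ¬a): 0.6 > 0, so result = 0
((((a → d) → a) → ¬a) ∧ b) = min(0, 0.4) = 0
(((((c ∨ b) → a) ∧ d) ∧ (c ∧ a)) → ((((a → d) → a) → ¬a) ∧ b)): 0.5 > 0, so result = 0
((((((a → d) → a) → ¬a) ∧ b) → ((((c ∨ b) → a) ∧ d) ∧ (c ∧ a))) ∨ (((((c ∨ b) → a) ∧ d) ∧ (c ∧ a)) → ((((a → d) → a) → ¬a) ∧ b))) = max(1, 0) = 1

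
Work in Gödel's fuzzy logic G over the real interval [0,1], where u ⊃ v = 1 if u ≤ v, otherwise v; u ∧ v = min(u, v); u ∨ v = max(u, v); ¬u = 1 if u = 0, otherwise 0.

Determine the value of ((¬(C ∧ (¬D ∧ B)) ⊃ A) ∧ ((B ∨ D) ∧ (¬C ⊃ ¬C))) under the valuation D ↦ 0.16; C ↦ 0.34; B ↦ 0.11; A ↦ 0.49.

0.16

¬D: Gödel ¬ of 0.16 = 0 (operand ≠ 0)
(¬D ∧ B) = min(0, 0.11) = 0
(C ∧ (¬D ∧ B)) = min(0.34, 0) = 0
¬(C ∧ (¬D ∧ B)): Gödel ¬ of 0 = 1 (operand is 0)
(¬(C ∧ (¬D ∧ B)) ⊃ A): 1 > 0.49, so result = 0.49
(B ∨ D) = max(0.11, 0.16) = 0.16
¬C: Gödel ¬ of 0.34 = 0 (operand ≠ 0)
¬C: Gödel ¬ of 0.34 = 0 (operand ≠ 0)
(¬C ⊃ ¬C): 0 ≤ 0, so result = 1
((B ∨ D) ∧ (¬C ⊃ ¬C)) = min(0.16, 1) = 0.16
((¬(C ∧ (¬D ∧ B)) ⊃ A) ∧ ((B ∨ D) ∧ (¬C ⊃ ¬C))) = min(0.49, 0.16) = 0.16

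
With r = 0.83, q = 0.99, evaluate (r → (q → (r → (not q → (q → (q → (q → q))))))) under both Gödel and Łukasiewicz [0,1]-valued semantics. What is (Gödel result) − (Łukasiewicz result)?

Gödel evaluation:
  not q: Gödel ¬ of 0.99 = 0 (operand ≠ 0)
  (q → q): 0.99 ≤ 0.99, so result = 1
  (q → (q → q)): 0.99 ≤ 1, so result = 1
  (q → (q → (q → q))): 0.99 ≤ 1, so result = 1
  (not q → (q → (q → (q → q)))): 0 ≤ 1, so result = 1
  (r → (not q → (q → (q → (q → q))))): 0.83 ≤ 1, so result = 1
  (q → (r → (not q → (q → (q → (q → q)))))): 0.99 ≤ 1, so result = 1
  (r → (q → (r → (not q → (q → (q → (q → q))))))): 0.83 ≤ 1, so result = 1
  Gödel value = 1
Łukasiewicz evaluation:
  not q: Łukasiewicz ¬ gives 1 − 0.99 = 0.01
  (q → q): min(1, 1 − 0.99 + 0.99) = 1
  (q → (q → q)): min(1, 1 − 0.99 + 1) = 1
  (q → (q → (q → q))): min(1, 1 − 0.99 + 1) = 1
  (not q → (q → (q → (q → q)))): min(1, 1 − 0.01 + 1) = 1
  (r → (not q → (q → (q → (q → q))))): min(1, 1 − 0.83 + 1) = 1
  (q → (r → (not q → (q → (q → (q → q)))))): min(1, 1 − 0.99 + 1) = 1
  (r → (q → (r → (not q → (q → (q → (q → q))))))): min(1, 1 − 0.83 + 1) = 1
  Łukasiewicz value = 1
Difference: 1 − 1 = 0.00

0.00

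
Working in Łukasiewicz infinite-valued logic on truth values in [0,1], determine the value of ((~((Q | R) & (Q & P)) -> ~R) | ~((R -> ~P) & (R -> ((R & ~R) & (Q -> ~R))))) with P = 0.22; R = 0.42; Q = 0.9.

0.80

(Q | R) = max(0.9, 0.42) = 0.9
(Q & P) = min(0.9, 0.22) = 0.22
((Q | R) & (Q & P)) = min(0.9, 0.22) = 0.22
~((Q | R) & (Q & P)): Łukasiewicz ¬ gives 1 − 0.22 = 0.78
~R: Łukasiewicz ¬ gives 1 − 0.42 = 0.58
(~((Q | R) & (Q & P)) -> ~R): min(1, 1 − 0.78 + 0.58) = 0.8
~P: Łukasiewicz ¬ gives 1 − 0.22 = 0.78
(R -> ~P): min(1, 1 − 0.42 + 0.78) = 1
~R: Łukasiewicz ¬ gives 1 − 0.42 = 0.58
(R & ~R) = min(0.42, 0.58) = 0.42
~R: Łukasiewicz ¬ gives 1 − 0.42 = 0.58
(Q -> ~R): min(1, 1 − 0.9 + 0.58) = 0.68
((R & ~R) & (Q -> ~R)) = min(0.42, 0.68) = 0.42
(R -> ((R & ~R) & (Q -> ~R))): min(1, 1 − 0.42 + 0.42) = 1
((R -> ~P) & (R -> ((R & ~R) & (Q -> ~R)))) = min(1, 1) = 1
~((R -> ~P) & (R -> ((R & ~R) & (Q -> ~R)))): Łukasiewicz ¬ gives 1 − 1 = 0
((~((Q | R) & (Q & P)) -> ~R) | ~((R -> ~P) & (R -> ((R & ~R) & (Q -> ~R))))) = max(0.8, 0) = 0.8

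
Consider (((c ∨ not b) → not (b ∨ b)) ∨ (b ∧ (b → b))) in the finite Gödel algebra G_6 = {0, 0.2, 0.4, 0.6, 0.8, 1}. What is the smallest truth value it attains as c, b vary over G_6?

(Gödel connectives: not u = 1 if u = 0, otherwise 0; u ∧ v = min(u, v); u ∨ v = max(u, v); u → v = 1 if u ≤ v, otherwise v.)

0.20

The minimum is attained at c = 0.2, b = 0.2:
  not b: Gödel ¬ of 0.2 = 0 (operand ≠ 0)
  (c ∨ not b) = max(0.2, 0) = 0.2
  (b ∨ b) = max(0.2, 0.2) = 0.2
  not (b ∨ b): Gödel ¬ of 0.2 = 0 (operand ≠ 0)
  ((c ∨ not b) → not (b ∨ b)): 0.2 > 0, so result = 0
  (b → b): 0.2 ≤ 0.2, so result = 1
  (b ∧ (b → b)) = min(0.2, 1) = 0.2
  (((c ∨ not b) → not (b ∨ b)) ∨ (b ∧ (b → b))) = max(0, 0.2) = 0.2
Checking all 36 assignments confirms none give a value below 0.20.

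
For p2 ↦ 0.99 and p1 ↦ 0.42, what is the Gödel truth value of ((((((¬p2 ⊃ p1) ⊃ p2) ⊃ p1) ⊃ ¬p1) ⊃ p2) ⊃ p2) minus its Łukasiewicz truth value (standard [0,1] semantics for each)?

Gödel evaluation:
  ¬p2: Gödel ¬ of 0.99 = 0 (operand ≠ 0)
  (¬p2 ⊃ p1): 0 ≤ 0.42, so result = 1
  ((¬p2 ⊃ p1) ⊃ p2): 1 > 0.99, so result = 0.99
  (((¬p2 ⊃ p1) ⊃ p2) ⊃ p1): 0.99 > 0.42, so result = 0.42
  ¬p1: Gödel ¬ of 0.42 = 0 (operand ≠ 0)
  ((((¬p2 ⊃ p1) ⊃ p2) ⊃ p1) ⊃ ¬p1): 0.42 > 0, so result = 0
  (((((¬p2 ⊃ p1) ⊃ p2) ⊃ p1) ⊃ ¬p1) ⊃ p2): 0 ≤ 0.99, so result = 1
  ((((((¬p2 ⊃ p1) ⊃ p2) ⊃ p1) ⊃ ¬p1) ⊃ p2) ⊃ p2): 1 > 0.99, so result = 0.99
  Gödel value = 0.99
Łukasiewicz evaluation:
  ¬p2: Łukasiewicz ¬ gives 1 − 0.99 = 0.01
  (¬p2 ⊃ p1): min(1, 1 − 0.01 + 0.42) = 1
  ((¬p2 ⊃ p1) ⊃ p2): min(1, 1 − 1 + 0.99) = 0.99
  (((¬p2 ⊃ p1) ⊃ p2) ⊃ p1): min(1, 1 − 0.99 + 0.42) = 0.43
  ¬p1: Łukasiewicz ¬ gives 1 − 0.42 = 0.58
  ((((¬p2 ⊃ p1) ⊃ p2) ⊃ p1) ⊃ ¬p1): min(1, 1 − 0.43 + 0.58) = 1
  (((((¬p2 ⊃ p1) ⊃ p2) ⊃ p1) ⊃ ¬p1) ⊃ p2): min(1, 1 − 1 + 0.99) = 0.99
  ((((((¬p2 ⊃ p1) ⊃ p2) ⊃ p1) ⊃ ¬p1) ⊃ p2) ⊃ p2): min(1, 1 − 0.99 + 0.99) = 1
  Łukasiewicz value = 1
Difference: 0.99 − 1 = -0.01

-0.01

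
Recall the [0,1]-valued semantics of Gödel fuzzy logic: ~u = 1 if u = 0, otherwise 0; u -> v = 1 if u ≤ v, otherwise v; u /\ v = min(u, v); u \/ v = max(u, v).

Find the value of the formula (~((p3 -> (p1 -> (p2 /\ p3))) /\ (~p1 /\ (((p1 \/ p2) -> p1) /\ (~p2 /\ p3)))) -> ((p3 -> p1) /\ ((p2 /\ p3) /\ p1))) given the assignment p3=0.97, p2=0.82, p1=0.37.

0.37

(p2 /\ p3) = min(0.82, 0.97) = 0.82
(p1 -> (p2 /\ p3)): 0.37 ≤ 0.82, so result = 1
(p3 -> (p1 -> (p2 /\ p3))): 0.97 ≤ 1, so result = 1
~p1: Gödel ¬ of 0.37 = 0 (operand ≠ 0)
(p1 \/ p2) = max(0.37, 0.82) = 0.82
((p1 \/ p2) -> p1): 0.82 > 0.37, so result = 0.37
~p2: Gödel ¬ of 0.82 = 0 (operand ≠ 0)
(~p2 /\ p3) = min(0, 0.97) = 0
(((p1 \/ p2) -> p1) /\ (~p2 /\ p3)) = min(0.37, 0) = 0
(~p1 /\ (((p1 \/ p2) -> p1) /\ (~p2 /\ p3))) = min(0, 0) = 0
((p3 -> (p1 -> (p2 /\ p3))) /\ (~p1 /\ (((p1 \/ p2) -> p1) /\ (~p2 /\ p3)))) = min(1, 0) = 0
~((p3 -> (p1 -> (p2 /\ p3))) /\ (~p1 /\ (((p1 \/ p2) -> p1) /\ (~p2 /\ p3)))): Gödel ¬ of 0 = 1 (operand is 0)
(p3 -> p1): 0.97 > 0.37, so result = 0.37
(p2 /\ p3) = min(0.82, 0.97) = 0.82
((p2 /\ p3) /\ p1) = min(0.82, 0.37) = 0.37
((p3 -> p1) /\ ((p2 /\ p3) /\ p1)) = min(0.37, 0.37) = 0.37
(~((p3 -> (p1 -> (p2 /\ p3))) /\ (~p1 /\ (((p1 \/ p2) -> p1) /\ (~p2 /\ p3)))) -> ((p3 -> p1) /\ ((p2 /\ p3) /\ p1))): 1 > 0.37, so result = 0.37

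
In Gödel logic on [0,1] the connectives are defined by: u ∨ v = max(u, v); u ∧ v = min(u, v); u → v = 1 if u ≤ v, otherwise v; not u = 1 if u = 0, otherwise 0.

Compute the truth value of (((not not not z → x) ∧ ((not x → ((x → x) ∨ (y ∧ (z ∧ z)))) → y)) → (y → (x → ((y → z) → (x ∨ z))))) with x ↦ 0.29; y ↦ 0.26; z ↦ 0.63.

1.00

not z: Gödel ¬ of 0.63 = 0 (operand ≠ 0)
not not z: Gödel ¬ of 0 = 1 (operand is 0)
not not not z: Gödel ¬ of 1 = 0 (operand ≠ 0)
(not not not z → x): 0 ≤ 0.29, so result = 1
not x: Gödel ¬ of 0.29 = 0 (operand ≠ 0)
(x → x): 0.29 ≤ 0.29, so result = 1
(z ∧ z) = min(0.63, 0.63) = 0.63
(y ∧ (z ∧ z)) = min(0.26, 0.63) = 0.26
((x → x) ∨ (y ∧ (z ∧ z))) = max(1, 0.26) = 1
(not x → ((x → x) ∨ (y ∧ (z ∧ z)))): 0 ≤ 1, so result = 1
((not x → ((x → x) ∨ (y ∧ (z ∧ z)))) → y): 1 > 0.26, so result = 0.26
((not not not z → x) ∧ ((not x → ((x → x) ∨ (y ∧ (z ∧ z)))) → y)) = min(1, 0.26) = 0.26
(y → z): 0.26 ≤ 0.63, so result = 1
(x ∨ z) = max(0.29, 0.63) = 0.63
((y → z) → (x ∨ z)): 1 > 0.63, so result = 0.63
(x → ((y → z) → (x ∨ z))): 0.29 ≤ 0.63, so result = 1
(y → (x → ((y → z) → (x ∨ z)))): 0.26 ≤ 1, so result = 1
(((not not not z → x) ∧ ((not x → ((x → x) ∨ (y ∧ (z ∧ z)))) → y)) → (y → (x → ((y → z) → (x ∨ z))))): 0.26 ≤ 1, so result = 1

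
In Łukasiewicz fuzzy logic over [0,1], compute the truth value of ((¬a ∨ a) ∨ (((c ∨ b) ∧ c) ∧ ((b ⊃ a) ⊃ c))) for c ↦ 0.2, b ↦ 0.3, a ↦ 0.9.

¬a: Łukasiewicz ¬ gives 1 − 0.9 = 0.1
(¬a ∨ a) = max(0.1, 0.9) = 0.9
(c ∨ b) = max(0.2, 0.3) = 0.3
((c ∨ b) ∧ c) = min(0.3, 0.2) = 0.2
(b ⊃ a): min(1, 1 − 0.3 + 0.9) = 1
((b ⊃ a) ⊃ c): min(1, 1 − 1 + 0.2) = 0.2
(((c ∨ b) ∧ c) ∧ ((b ⊃ a) ⊃ c)) = min(0.2, 0.2) = 0.2
((¬a ∨ a) ∨ (((c ∨ b) ∧ c) ∧ ((b ⊃ a) ⊃ c))) = max(0.9, 0.2) = 0.9

0.90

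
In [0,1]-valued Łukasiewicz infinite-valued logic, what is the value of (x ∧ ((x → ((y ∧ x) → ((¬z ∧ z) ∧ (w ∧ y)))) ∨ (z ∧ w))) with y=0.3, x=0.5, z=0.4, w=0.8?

0.50

(y ∧ x) = min(0.3, 0.5) = 0.3
¬z: Łukasiewicz ¬ gives 1 − 0.4 = 0.6
(¬z ∧ z) = min(0.6, 0.4) = 0.4
(w ∧ y) = min(0.8, 0.3) = 0.3
((¬z ∧ z) ∧ (w ∧ y)) = min(0.4, 0.3) = 0.3
((y ∧ x) → ((¬z ∧ z) ∧ (w ∧ y))): min(1, 1 − 0.3 + 0.3) = 1
(x → ((y ∧ x) → ((¬z ∧ z) ∧ (w ∧ y)))): min(1, 1 − 0.5 + 1) = 1
(z ∧ w) = min(0.4, 0.8) = 0.4
((x → ((y ∧ x) → ((¬z ∧ z) ∧ (w ∧ y)))) ∨ (z ∧ w)) = max(1, 0.4) = 1
(x ∧ ((x → ((y ∧ x) → ((¬z ∧ z) ∧ (w ∧ y)))) ∨ (z ∧ w))) = min(0.5, 1) = 0.5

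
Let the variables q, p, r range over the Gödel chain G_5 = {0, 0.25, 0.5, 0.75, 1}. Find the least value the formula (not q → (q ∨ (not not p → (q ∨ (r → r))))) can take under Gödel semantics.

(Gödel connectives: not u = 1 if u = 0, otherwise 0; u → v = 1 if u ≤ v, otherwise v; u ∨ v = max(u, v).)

Every assignment gives 1. For instance at q = 0, p = 0, r = 0:
  not q: Gödel ¬ of 0 = 1 (operand is 0)
  not p: Gödel ¬ of 0 = 1 (operand is 0)
  not not p: Gödel ¬ of 1 = 0 (operand ≠ 0)
  (r → r): 0 ≤ 0, so result = 1
  (q ∨ (r → r)) = max(0, 1) = 1
  (not not p → (q ∨ (r → r))): 0 ≤ 1, so result = 1
  (q ∨ (not not p → (q ∨ (r → r)))) = max(0, 1) = 1
  (not q → (q ∨ (not not p → (q ∨ (r → r))))): 1 ≤ 1, so result = 1
All 125 assignments give value 1 — the formula is a G_5-tautology.

1.00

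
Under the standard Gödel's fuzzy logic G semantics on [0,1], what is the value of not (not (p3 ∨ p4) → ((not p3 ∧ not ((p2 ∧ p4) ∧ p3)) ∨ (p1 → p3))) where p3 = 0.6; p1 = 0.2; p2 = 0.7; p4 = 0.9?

(p3 ∨ p4) = max(0.6, 0.9) = 0.9
not (p3 ∨ p4): Gödel ¬ of 0.9 = 0 (operand ≠ 0)
not p3: Gödel ¬ of 0.6 = 0 (operand ≠ 0)
(p2 ∧ p4) = min(0.7, 0.9) = 0.7
((p2 ∧ p4) ∧ p3) = min(0.7, 0.6) = 0.6
not ((p2 ∧ p4) ∧ p3): Gödel ¬ of 0.6 = 0 (operand ≠ 0)
(not p3 ∧ not ((p2 ∧ p4) ∧ p3)) = min(0, 0) = 0
(p1 → p3): 0.2 ≤ 0.6, so result = 1
((not p3 ∧ not ((p2 ∧ p4) ∧ p3)) ∨ (p1 → p3)) = max(0, 1) = 1
(not (p3 ∨ p4) → ((not p3 ∧ not ((p2 ∧ p4) ∧ p3)) ∨ (p1 → p3))): 0 ≤ 1, so result = 1
not (not (p3 ∨ p4) → ((not p3 ∧ not ((p2 ∧ p4) ∧ p3)) ∨ (p1 → p3))): Gödel ¬ of 1 = 0 (operand ≠ 0)

0.00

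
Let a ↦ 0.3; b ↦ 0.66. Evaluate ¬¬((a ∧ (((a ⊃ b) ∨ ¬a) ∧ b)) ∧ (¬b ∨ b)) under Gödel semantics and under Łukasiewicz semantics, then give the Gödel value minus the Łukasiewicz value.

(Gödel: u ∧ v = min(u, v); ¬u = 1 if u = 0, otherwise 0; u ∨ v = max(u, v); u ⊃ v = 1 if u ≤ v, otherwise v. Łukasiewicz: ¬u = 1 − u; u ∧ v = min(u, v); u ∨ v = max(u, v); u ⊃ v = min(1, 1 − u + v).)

Gödel evaluation:
  (a ⊃ b): 0.3 ≤ 0.66, so result = 1
  ¬a: Gödel ¬ of 0.3 = 0 (operand ≠ 0)
  ((a ⊃ b) ∨ ¬a) = max(1, 0) = 1
  (((a ⊃ b) ∨ ¬a) ∧ b) = min(1, 0.66) = 0.66
  (a ∧ (((a ⊃ b) ∨ ¬a) ∧ b)) = min(0.3, 0.66) = 0.3
  ¬b: Gödel ¬ of 0.66 = 0 (operand ≠ 0)
  (¬b ∨ b) = max(0, 0.66) = 0.66
  ((a ∧ (((a ⊃ b) ∨ ¬a) ∧ b)) ∧ (¬b ∨ b)) = min(0.3, 0.66) = 0.3
  ¬((a ∧ (((a ⊃ b) ∨ ¬a) ∧ b)) ∧ (¬b ∨ b)): Gödel ¬ of 0.3 = 0 (operand ≠ 0)
  ¬¬((a ∧ (((a ⊃ b) ∨ ¬a) ∧ b)) ∧ (¬b ∨ b)): Gödel ¬ of 0 = 1 (operand is 0)
  Gödel value = 1
Łukasiewicz evaluation:
  (a ⊃ b): min(1, 1 − 0.3 + 0.66) = 1
  ¬a: Łukasiewicz ¬ gives 1 − 0.3 = 0.7
  ((a ⊃ b) ∨ ¬a) = max(1, 0.7) = 1
  (((a ⊃ b) ∨ ¬a) ∧ b) = min(1, 0.66) = 0.66
  (a ∧ (((a ⊃ b) ∨ ¬a) ∧ b)) = min(0.3, 0.66) = 0.3
  ¬b: Łukasiewicz ¬ gives 1 − 0.66 = 0.34
  (¬b ∨ b) = max(0.34, 0.66) = 0.66
  ((a ∧ (((a ⊃ b) ∨ ¬a) ∧ b)) ∧ (¬b ∨ b)) = min(0.3, 0.66) = 0.3
  ¬((a ∧ (((a ⊃ b) ∨ ¬a) ∧ b)) ∧ (¬b ∨ b)): Łukasiewicz ¬ gives 1 − 0.3 = 0.7
  ¬¬((a ∧ (((a ⊃ b) ∨ ¬a) ∧ b)) ∧ (¬b ∨ b)): Łukasiewicz ¬ gives 1 − 0.7 = 0.3
  Łukasiewicz value = 0.3
Difference: 1 − 0.3 = 0.70

0.70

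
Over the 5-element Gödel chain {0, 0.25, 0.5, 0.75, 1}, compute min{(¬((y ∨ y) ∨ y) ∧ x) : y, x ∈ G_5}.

0.00

The minimum is attained at y = 0, x = 0:
  (y ∨ y) = max(0, 0) = 0
  ((y ∨ y) ∨ y) = max(0, 0) = 0
  ¬((y ∨ y) ∨ y): Gödel ¬ of 0 = 1 (operand is 0)
  (¬((y ∨ y) ∨ y) ∧ x) = min(1, 0) = 0
Checking all 25 assignments confirms none give a value below 0.00.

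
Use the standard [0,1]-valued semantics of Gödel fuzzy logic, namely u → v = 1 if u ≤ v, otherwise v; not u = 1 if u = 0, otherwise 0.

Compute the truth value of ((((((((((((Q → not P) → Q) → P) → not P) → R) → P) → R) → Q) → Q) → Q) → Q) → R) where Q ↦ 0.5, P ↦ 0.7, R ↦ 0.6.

0.60

not P: Gödel ¬ of 0.7 = 0 (operand ≠ 0)
(Q → not P): 0.5 > 0, so result = 0
((Q → not P) → Q): 0 ≤ 0.5, so result = 1
(((Q → not P) → Q) → P): 1 > 0.7, so result = 0.7
not P: Gödel ¬ of 0.7 = 0 (operand ≠ 0)
((((Q → not P) → Q) → P) → not P): 0.7 > 0, so result = 0
(((((Q → not P) → Q) → P) → not P) → R): 0 ≤ 0.6, so result = 1
((((((Q → not P) → Q) → P) → not P) → R) → P): 1 > 0.7, so result = 0.7
(((((((Q → not P) → Q) → P) → not P) → R) → P) → R): 0.7 > 0.6, so result = 0.6
((((((((Q → not P) → Q) → P) → not P) → R) → P) → R) → Q): 0.6 > 0.5, so result = 0.5
(((((((((Q → not P) → Q) → P) → not P) → R) → P) → R) → Q) → Q): 0.5 ≤ 0.5, so result = 1
((((((((((Q → not P) → Q) → P) → not P) → R) → P) → R) → Q) → Q) → Q): 1 > 0.5, so result = 0.5
(((((((((((Q → not P) → Q) → P) → not P) → R) → P) → R) → Q) → Q) → Q) → Q): 0.5 ≤ 0.5, so result = 1
((((((((((((Q → not P) → Q) → P) → not P) → R) → P) → R) → Q) → Q) → Q) → Q) → R): 1 > 0.6, so result = 0.6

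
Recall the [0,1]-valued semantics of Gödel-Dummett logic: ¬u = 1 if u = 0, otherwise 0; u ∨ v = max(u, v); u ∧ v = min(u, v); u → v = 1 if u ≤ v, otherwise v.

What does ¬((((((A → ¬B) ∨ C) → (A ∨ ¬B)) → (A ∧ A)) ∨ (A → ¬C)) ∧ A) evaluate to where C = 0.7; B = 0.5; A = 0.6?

¬B: Gödel ¬ of 0.5 = 0 (operand ≠ 0)
(A → ¬B): 0.6 > 0, so result = 0
((A → ¬B) ∨ C) = max(0, 0.7) = 0.7
¬B: Gödel ¬ of 0.5 = 0 (operand ≠ 0)
(A ∨ ¬B) = max(0.6, 0) = 0.6
(((A → ¬B) ∨ C) → (A ∨ ¬B)): 0.7 > 0.6, so result = 0.6
(A ∧ A) = min(0.6, 0.6) = 0.6
((((A → ¬B) ∨ C) → (A ∨ ¬B)) → (A ∧ A)): 0.6 ≤ 0.6, so result = 1
¬C: Gödel ¬ of 0.7 = 0 (operand ≠ 0)
(A → ¬C): 0.6 > 0, so result = 0
(((((A → ¬B) ∨ C) → (A ∨ ¬B)) → (A ∧ A)) ∨ (A → ¬C)) = max(1, 0) = 1
((((((A → ¬B) ∨ C) → (A ∨ ¬B)) → (A ∧ A)) ∨ (A → ¬C)) ∧ A) = min(1, 0.6) = 0.6
¬((((((A → ¬B) ∨ C) → (A ∨ ¬B)) → (A ∧ A)) ∨ (A → ¬C)) ∧ A): Gödel ¬ of 0.6 = 0 (operand ≠ 0)

0.00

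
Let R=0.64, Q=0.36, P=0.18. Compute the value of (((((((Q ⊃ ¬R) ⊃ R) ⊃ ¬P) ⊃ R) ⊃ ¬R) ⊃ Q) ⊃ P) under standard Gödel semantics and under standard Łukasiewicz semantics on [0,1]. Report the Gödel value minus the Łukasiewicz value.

Gödel evaluation:
  ¬R: Gödel ¬ of 0.64 = 0 (operand ≠ 0)
  (Q ⊃ ¬R): 0.36 > 0, so result = 0
  ((Q ⊃ ¬R) ⊃ R): 0 ≤ 0.64, so result = 1
  ¬P: Gödel ¬ of 0.18 = 0 (operand ≠ 0)
  (((Q ⊃ ¬R) ⊃ R) ⊃ ¬P): 1 > 0, so result = 0
  ((((Q ⊃ ¬R) ⊃ R) ⊃ ¬P) ⊃ R): 0 ≤ 0.64, so result = 1
  ¬R: Gödel ¬ of 0.64 = 0 (operand ≠ 0)
  (((((Q ⊃ ¬R) ⊃ R) ⊃ ¬P) ⊃ R) ⊃ ¬R): 1 > 0, so result = 0
  ((((((Q ⊃ ¬R) ⊃ R) ⊃ ¬P) ⊃ R) ⊃ ¬R) ⊃ Q): 0 ≤ 0.36, so result = 1
  (((((((Q ⊃ ¬R) ⊃ R) ⊃ ¬P) ⊃ R) ⊃ ¬R) ⊃ Q) ⊃ P): 1 > 0.18, so result = 0.18
  Gödel value = 0.18
Łukasiewicz evaluation:
  ¬R: Łukasiewicz ¬ gives 1 − 0.64 = 0.36
  (Q ⊃ ¬R): min(1, 1 − 0.36 + 0.36) = 1
  ((Q ⊃ ¬R) ⊃ R): min(1, 1 − 1 + 0.64) = 0.64
  ¬P: Łukasiewicz ¬ gives 1 − 0.18 = 0.82
  (((Q ⊃ ¬R) ⊃ R) ⊃ ¬P): min(1, 1 − 0.64 + 0.82) = 1
  ((((Q ⊃ ¬R) ⊃ R) ⊃ ¬P) ⊃ R): min(1, 1 − 1 + 0.64) = 0.64
  ¬R: Łukasiewicz ¬ gives 1 − 0.64 = 0.36
  (((((Q ⊃ ¬R) ⊃ R) ⊃ ¬P) ⊃ R) ⊃ ¬R): min(1, 1 − 0.64 + 0.36) = 0.72
  ((((((Q ⊃ ¬R) ⊃ R) ⊃ ¬P) ⊃ R) ⊃ ¬R) ⊃ Q): min(1, 1 − 0.72 + 0.36) = 0.64
  (((((((Q ⊃ ¬R) ⊃ R) ⊃ ¬P) ⊃ R) ⊃ ¬R) ⊃ Q) ⊃ P): min(1, 1 − 0.64 + 0.18) = 0.54
  Łukasiewicz value = 0.54
Difference: 0.18 − 0.54 = -0.36

-0.36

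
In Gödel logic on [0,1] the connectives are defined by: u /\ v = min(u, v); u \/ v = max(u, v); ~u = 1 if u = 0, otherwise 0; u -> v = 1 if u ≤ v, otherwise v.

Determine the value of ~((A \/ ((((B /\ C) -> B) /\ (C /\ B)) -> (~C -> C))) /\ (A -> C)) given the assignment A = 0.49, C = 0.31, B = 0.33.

(B /\ C) = min(0.33, 0.31) = 0.31
((B /\ C) -> B): 0.31 ≤ 0.33, so result = 1
(C /\ B) = min(0.31, 0.33) = 0.31
(((B /\ C) -> B) /\ (C /\ B)) = min(1, 0.31) = 0.31
~C: Gödel ¬ of 0.31 = 0 (operand ≠ 0)
(~C -> C): 0 ≤ 0.31, so result = 1
((((B /\ C) -> B) /\ (C /\ B)) -> (~C -> C)): 0.31 ≤ 1, so result = 1
(A \/ ((((B /\ C) -> B) /\ (C /\ B)) -> (~C -> C))) = max(0.49, 1) = 1
(A -> C): 0.49 > 0.31, so result = 0.31
((A \/ ((((B /\ C) -> B) /\ (C /\ B)) -> (~C -> C))) /\ (A -> C)) = min(1, 0.31) = 0.31
~((A \/ ((((B /\ C) -> B) /\ (C /\ B)) -> (~C -> C))) /\ (A -> C)): Gödel ¬ of 0.31 = 0 (operand ≠ 0)

0.00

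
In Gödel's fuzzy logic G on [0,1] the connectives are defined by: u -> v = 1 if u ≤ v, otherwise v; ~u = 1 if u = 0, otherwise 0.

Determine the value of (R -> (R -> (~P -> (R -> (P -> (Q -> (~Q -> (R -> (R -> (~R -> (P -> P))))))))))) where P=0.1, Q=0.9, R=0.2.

~P: Gödel ¬ of 0.1 = 0 (operand ≠ 0)
~Q: Gödel ¬ of 0.9 = 0 (operand ≠ 0)
~R: Gödel ¬ of 0.2 = 0 (operand ≠ 0)
(P -> P): 0.1 ≤ 0.1, so result = 1
(~R -> (P -> P)): 0 ≤ 1, so result = 1
(R -> (~R -> (P -> P))): 0.2 ≤ 1, so result = 1
(R -> (R -> (~R -> (P -> P)))): 0.2 ≤ 1, so result = 1
(~Q -> (R -> (R -> (~R -> (P -> P))))): 0 ≤ 1, so result = 1
(Q -> (~Q -> (R -> (R -> (~R -> (P -> P)))))): 0.9 ≤ 1, so result = 1
(P -> (Q -> (~Q -> (R -> (R -> (~R -> (P -> P))))))): 0.1 ≤ 1, so result = 1
(R -> (P -> (Q -> (~Q -> (R -> (R -> (~R -> (P -> P)))))))): 0.2 ≤ 1, so result = 1
(~P -> (R -> (P -> (Q -> (~Q -> (R -> (R -> (~R -> (P -> P))))))))): 0 ≤ 1, so result = 1
(R -> (~P -> (R -> (P -> (Q -> (~Q -> (R -> (R -> (~R -> (P -> P)))))))))): 0.2 ≤ 1, so result = 1
(R -> (R -> (~P -> (R -> (P -> (Q -> (~Q -> (R -> (R -> (~R -> (P -> P))))))))))): 0.2 ≤ 1, so result = 1

1.00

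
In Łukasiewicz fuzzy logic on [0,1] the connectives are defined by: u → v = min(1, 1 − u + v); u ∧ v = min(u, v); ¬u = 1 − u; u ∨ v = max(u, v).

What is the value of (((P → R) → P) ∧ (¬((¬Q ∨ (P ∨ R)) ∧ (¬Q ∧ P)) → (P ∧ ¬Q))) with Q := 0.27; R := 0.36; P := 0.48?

0.60

(P → R): min(1, 1 − 0.48 + 0.36) = 0.88
((P → R) → P): min(1, 1 − 0.88 + 0.48) = 0.6
¬Q: Łukasiewicz ¬ gives 1 − 0.27 = 0.73
(P ∨ R) = max(0.48, 0.36) = 0.48
(¬Q ∨ (P ∨ R)) = max(0.73, 0.48) = 0.73
¬Q: Łukasiewicz ¬ gives 1 − 0.27 = 0.73
(¬Q ∧ P) = min(0.73, 0.48) = 0.48
((¬Q ∨ (P ∨ R)) ∧ (¬Q ∧ P)) = min(0.73, 0.48) = 0.48
¬((¬Q ∨ (P ∨ R)) ∧ (¬Q ∧ P)): Łukasiewicz ¬ gives 1 − 0.48 = 0.52
¬Q: Łukasiewicz ¬ gives 1 − 0.27 = 0.73
(P ∧ ¬Q) = min(0.48, 0.73) = 0.48
(¬((¬Q ∨ (P ∨ R)) ∧ (¬Q ∧ P)) → (P ∧ ¬Q)): min(1, 1 − 0.52 + 0.48) = 0.96
(((P → R) → P) ∧ (¬((¬Q ∨ (P ∨ R)) ∧ (¬Q ∧ P)) → (P ∧ ¬Q))) = min(0.6, 0.96) = 0.6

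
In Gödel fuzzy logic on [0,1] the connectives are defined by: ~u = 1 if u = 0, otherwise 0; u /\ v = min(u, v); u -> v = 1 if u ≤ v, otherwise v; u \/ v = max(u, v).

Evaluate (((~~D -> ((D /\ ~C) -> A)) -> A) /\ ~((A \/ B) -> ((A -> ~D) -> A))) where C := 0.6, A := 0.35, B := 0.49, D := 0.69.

~D: Gödel ¬ of 0.69 = 0 (operand ≠ 0)
~~D: Gödel ¬ of 0 = 1 (operand is 0)
~C: Gödel ¬ of 0.6 = 0 (operand ≠ 0)
(D /\ ~C) = min(0.69, 0) = 0
((D /\ ~C) -> A): 0 ≤ 0.35, so result = 1
(~~D -> ((D /\ ~C) -> A)): 1 ≤ 1, so result = 1
((~~D -> ((D /\ ~C) -> A)) -> A): 1 > 0.35, so result = 0.35
(A \/ B) = max(0.35, 0.49) = 0.49
~D: Gödel ¬ of 0.69 = 0 (operand ≠ 0)
(A -> ~D): 0.35 > 0, so result = 0
((A -> ~D) -> A): 0 ≤ 0.35, so result = 1
((A \/ B) -> ((A -> ~D) -> A)): 0.49 ≤ 1, so result = 1
~((A \/ B) -> ((A -> ~D) -> A)): Gödel ¬ of 1 = 0 (operand ≠ 0)
(((~~D -> ((D /\ ~C) -> A)) -> A) /\ ~((A \/ B) -> ((A -> ~D) -> A))) = min(0.35, 0) = 0

0.00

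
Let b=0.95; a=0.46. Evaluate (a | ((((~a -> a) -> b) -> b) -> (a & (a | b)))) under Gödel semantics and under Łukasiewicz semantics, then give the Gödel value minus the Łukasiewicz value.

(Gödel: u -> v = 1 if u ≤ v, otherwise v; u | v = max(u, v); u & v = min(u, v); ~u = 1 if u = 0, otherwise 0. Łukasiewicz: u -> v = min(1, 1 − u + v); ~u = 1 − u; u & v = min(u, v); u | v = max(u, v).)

Gödel evaluation:
  ~a: Gödel ¬ of 0.46 = 0 (operand ≠ 0)
  (~a -> a): 0 ≤ 0.46, so result = 1
  ((~a -> a) -> b): 1 > 0.95, so result = 0.95
  (((~a -> a) -> b) -> b): 0.95 ≤ 0.95, so result = 1
  (a | b) = max(0.46, 0.95) = 0.95
  (a & (a | b)) = min(0.46, 0.95) = 0.46
  ((((~a -> a) -> b) -> b) -> (a & (a | b))): 1 > 0.46, so result = 0.46
  (a | ((((~a -> a) -> b) -> b) -> (a & (a | b)))) = max(0.46, 0.46) = 0.46
  Gödel value = 0.46
Łukasiewicz evaluation:
  ~a: Łukasiewicz ¬ gives 1 − 0.46 = 0.54
  (~a -> a): min(1, 1 − 0.54 + 0.46) = 0.92
  ((~a -> a) -> b): min(1, 1 − 0.92 + 0.95) = 1
  (((~a -> a) -> b) -> b): min(1, 1 − 1 + 0.95) = 0.95
  (a | b) = max(0.46, 0.95) = 0.95
  (a & (a | b)) = min(0.46, 0.95) = 0.46
  ((((~a -> a) -> b) -> b) -> (a & (a | b))): min(1, 1 − 0.95 + 0.46) = 0.51
  (a | ((((~a -> a) -> b) -> b) -> (a & (a | b)))) = max(0.46, 0.51) = 0.51
  Łukasiewicz value = 0.51
Difference: 0.46 − 0.51 = -0.05

-0.05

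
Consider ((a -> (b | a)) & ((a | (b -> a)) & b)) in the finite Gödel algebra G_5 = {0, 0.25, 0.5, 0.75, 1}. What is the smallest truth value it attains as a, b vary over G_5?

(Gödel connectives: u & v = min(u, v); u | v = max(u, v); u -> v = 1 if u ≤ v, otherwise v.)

0.00

The minimum is attained at a = 0, b = 0:
  (b | a) = max(0, 0) = 0
  (a -> (b | a)): 0 ≤ 0, so result = 1
  (b -> a): 0 ≤ 0, so result = 1
  (a | (b -> a)) = max(0, 1) = 1
  ((a | (b -> a)) & b) = min(1, 0) = 0
  ((a -> (b | a)) & ((a | (b -> a)) & b)) = min(1, 0) = 0
Checking all 25 assignments confirms none give a value below 0.00.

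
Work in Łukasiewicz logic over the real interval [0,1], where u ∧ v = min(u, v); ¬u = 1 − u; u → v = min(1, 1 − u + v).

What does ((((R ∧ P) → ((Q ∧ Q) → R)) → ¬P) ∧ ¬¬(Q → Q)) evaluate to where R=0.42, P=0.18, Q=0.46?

0.82

(R ∧ P) = min(0.42, 0.18) = 0.18
(Q ∧ Q) = min(0.46, 0.46) = 0.46
((Q ∧ Q) → R): min(1, 1 − 0.46 + 0.42) = 0.96
((R ∧ P) → ((Q ∧ Q) → R)): min(1, 1 − 0.18 + 0.96) = 1
¬P: Łukasiewicz ¬ gives 1 − 0.18 = 0.82
(((R ∧ P) → ((Q ∧ Q) → R)) → ¬P): min(1, 1 − 1 + 0.82) = 0.82
(Q → Q): min(1, 1 − 0.46 + 0.46) = 1
¬(Q → Q): Łukasiewicz ¬ gives 1 − 1 = 0
¬¬(Q → Q): Łukasiewicz ¬ gives 1 − 0 = 1
((((R ∧ P) → ((Q ∧ Q) → R)) → ¬P) ∧ ¬¬(Q → Q)) = min(0.82, 1) = 0.82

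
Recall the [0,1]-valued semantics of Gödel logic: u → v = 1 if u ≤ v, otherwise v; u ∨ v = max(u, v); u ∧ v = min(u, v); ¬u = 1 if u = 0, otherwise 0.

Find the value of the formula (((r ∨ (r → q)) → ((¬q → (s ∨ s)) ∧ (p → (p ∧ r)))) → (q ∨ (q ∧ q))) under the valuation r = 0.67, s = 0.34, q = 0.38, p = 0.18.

(r → q): 0.67 > 0.38, so result = 0.38
(r ∨ (r → q)) = max(0.67, 0.38) = 0.67
¬q: Gödel ¬ of 0.38 = 0 (operand ≠ 0)
(s ∨ s) = max(0.34, 0.34) = 0.34
(¬q → (s ∨ s)): 0 ≤ 0.34, so result = 1
(p ∧ r) = min(0.18, 0.67) = 0.18
(p → (p ∧ r)): 0.18 ≤ 0.18, so result = 1
((¬q → (s ∨ s)) ∧ (p → (p ∧ r))) = min(1, 1) = 1
((r ∨ (r → q)) → ((¬q → (s ∨ s)) ∧ (p → (p ∧ r)))): 0.67 ≤ 1, so result = 1
(q ∧ q) = min(0.38, 0.38) = 0.38
(q ∨ (q ∧ q)) = max(0.38, 0.38) = 0.38
(((r ∨ (r → q)) → ((¬q → (s ∨ s)) ∧ (p → (p ∧ r)))) → (q ∨ (q ∧ q))): 1 > 0.38, so result = 0.38

0.38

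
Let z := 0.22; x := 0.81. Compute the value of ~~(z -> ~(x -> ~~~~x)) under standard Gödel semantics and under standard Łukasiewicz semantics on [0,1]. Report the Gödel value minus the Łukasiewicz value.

-0.78

Gödel evaluation:
  ~x: Gödel ¬ of 0.81 = 0 (operand ≠ 0)
  ~~x: Gödel ¬ of 0 = 1 (operand is 0)
  ~~~x: Gödel ¬ of 1 = 0 (operand ≠ 0)
  ~~~~x: Gödel ¬ of 0 = 1 (operand is 0)
  (x -> ~~~~x): 0.81 ≤ 1, so result = 1
  ~(x -> ~~~~x): Gödel ¬ of 1 = 0 (operand ≠ 0)
  (z -> ~(x -> ~~~~x)): 0.22 > 0, so result = 0
  ~(z -> ~(x -> ~~~~x)): Gödel ¬ of 0 = 1 (operand is 0)
  ~~(z -> ~(x -> ~~~~x)): Gödel ¬ of 1 = 0 (operand ≠ 0)
  Gödel value = 0
Łukasiewicz evaluation:
  ~x: Łukasiewicz ¬ gives 1 − 0.81 = 0.19
  ~~x: Łukasiewicz ¬ gives 1 − 0.19 = 0.81
  ~~~x: Łukasiewicz ¬ gives 1 − 0.81 = 0.19
  ~~~~x: Łukasiewicz ¬ gives 1 − 0.19 = 0.81
  (x -> ~~~~x): min(1, 1 − 0.81 + 0.81) = 1
  ~(x -> ~~~~x): Łukasiewicz ¬ gives 1 − 1 = 0
  (z -> ~(x -> ~~~~x)): min(1, 1 − 0.22 + 0) = 0.78
  ~(z -> ~(x -> ~~~~x)): Łukasiewicz ¬ gives 1 − 0.78 = 0.22
  ~~(z -> ~(x -> ~~~~x)): Łukasiewicz ¬ gives 1 − 0.22 = 0.78
  Łukasiewicz value = 0.78
Difference: 0 − 0.78 = -0.78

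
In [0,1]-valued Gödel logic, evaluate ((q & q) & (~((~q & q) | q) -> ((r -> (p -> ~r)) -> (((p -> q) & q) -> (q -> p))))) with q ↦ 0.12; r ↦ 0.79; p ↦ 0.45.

(q & q) = min(0.12, 0.12) = 0.12
~q: Gödel ¬ of 0.12 = 0 (operand ≠ 0)
(~q & q) = min(0, 0.12) = 0
((~q & q) | q) = max(0, 0.12) = 0.12
~((~q & q) | q): Gödel ¬ of 0.12 = 0 (operand ≠ 0)
~r: Gödel ¬ of 0.79 = 0 (operand ≠ 0)
(p -> ~r): 0.45 > 0, so result = 0
(r -> (p -> ~r)): 0.79 > 0, so result = 0
(p -> q): 0.45 > 0.12, so result = 0.12
((p -> q) & q) = min(0.12, 0.12) = 0.12
(q -> p): 0.12 ≤ 0.45, so result = 1
(((p -> q) & q) -> (q -> p)): 0.12 ≤ 1, so result = 1
((r -> (p -> ~r)) -> (((p -> q) & q) -> (q -> p))): 0 ≤ 1, so result = 1
(~((~q & q) | q) -> ((r -> (p -> ~r)) -> (((p -> q) & q) -> (q -> p)))): 0 ≤ 1, so result = 1
((q & q) & (~((~q & q) | q) -> ((r -> (p -> ~r)) -> (((p -> q) & q) -> (q -> p))))) = min(0.12, 1) = 0.12

0.12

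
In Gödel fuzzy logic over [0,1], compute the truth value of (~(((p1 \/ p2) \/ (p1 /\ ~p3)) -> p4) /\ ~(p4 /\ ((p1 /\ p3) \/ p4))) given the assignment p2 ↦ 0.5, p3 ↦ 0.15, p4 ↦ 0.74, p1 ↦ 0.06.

(p1 \/ p2) = max(0.06, 0.5) = 0.5
~p3: Gödel ¬ of 0.15 = 0 (operand ≠ 0)
(p1 /\ ~p3) = min(0.06, 0) = 0
((p1 \/ p2) \/ (p1 /\ ~p3)) = max(0.5, 0) = 0.5
(((p1 \/ p2) \/ (p1 /\ ~p3)) -> p4): 0.5 ≤ 0.74, so result = 1
~(((p1 \/ p2) \/ (p1 /\ ~p3)) -> p4): Gödel ¬ of 1 = 0 (operand ≠ 0)
(p1 /\ p3) = min(0.06, 0.15) = 0.06
((p1 /\ p3) \/ p4) = max(0.06, 0.74) = 0.74
(p4 /\ ((p1 /\ p3) \/ p4)) = min(0.74, 0.74) = 0.74
~(p4 /\ ((p1 /\ p3) \/ p4)): Gödel ¬ of 0.74 = 0 (operand ≠ 0)
(~(((p1 \/ p2) \/ (p1 /\ ~p3)) -> p4) /\ ~(p4 /\ ((p1 /\ p3) \/ p4))) = min(0, 0) = 0

0.00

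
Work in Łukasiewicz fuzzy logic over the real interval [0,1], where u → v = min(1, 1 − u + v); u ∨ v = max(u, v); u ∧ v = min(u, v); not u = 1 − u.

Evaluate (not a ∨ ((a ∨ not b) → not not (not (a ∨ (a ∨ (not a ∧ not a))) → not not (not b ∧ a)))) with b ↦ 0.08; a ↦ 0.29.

not a: Łukasiewicz ¬ gives 1 − 0.29 = 0.71
not b: Łukasiewicz ¬ gives 1 − 0.08 = 0.92
(a ∨ not b) = max(0.29, 0.92) = 0.92
not a: Łukasiewicz ¬ gives 1 − 0.29 = 0.71
not a: Łukasiewicz ¬ gives 1 − 0.29 = 0.71
(not a ∧ not a) = min(0.71, 0.71) = 0.71
(a ∨ (not a ∧ not a)) = max(0.29, 0.71) = 0.71
(a ∨ (a ∨ (not a ∧ not a))) = max(0.29, 0.71) = 0.71
not (a ∨ (a ∨ (not a ∧ not a))): Łukasiewicz ¬ gives 1 − 0.71 = 0.29
not b: Łukasiewicz ¬ gives 1 − 0.08 = 0.92
(not b ∧ a) = min(0.92, 0.29) = 0.29
not (not b ∧ a): Łukasiewicz ¬ gives 1 − 0.29 = 0.71
not not (not b ∧ a): Łukasiewicz ¬ gives 1 − 0.71 = 0.29
(not (a ∨ (a ∨ (not a ∧ not a))) → not not (not b ∧ a)): min(1, 1 − 0.29 + 0.29) = 1
not (not (a ∨ (a ∨ (not a ∧ not a))) → not not (not b ∧ a)): Łukasiewicz ¬ gives 1 − 1 = 0
not not (not (a ∨ (a ∨ (not a ∧ not a))) → not not (not b ∧ a)): Łukasiewicz ¬ gives 1 − 0 = 1
((a ∨ not b) → not not (not (a ∨ (a ∨ (not a ∧ not a))) → not not (not b ∧ a))): min(1, 1 − 0.92 + 1) = 1
(not a ∨ ((a ∨ not b) → not not (not (a ∨ (a ∨ (not a ∧ not a))) → not not (not b ∧ a)))) = max(0.71, 1) = 1

1.00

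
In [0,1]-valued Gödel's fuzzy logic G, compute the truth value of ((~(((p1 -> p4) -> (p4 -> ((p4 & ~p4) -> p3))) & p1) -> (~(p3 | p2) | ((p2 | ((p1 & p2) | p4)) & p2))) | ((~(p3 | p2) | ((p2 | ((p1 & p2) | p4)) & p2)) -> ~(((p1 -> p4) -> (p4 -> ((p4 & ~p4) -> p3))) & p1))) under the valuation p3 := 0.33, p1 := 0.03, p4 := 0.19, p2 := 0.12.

1.00

(p1 -> p4): 0.03 ≤ 0.19, so result = 1
~p4: Gödel ¬ of 0.19 = 0 (operand ≠ 0)
(p4 & ~p4) = min(0.19, 0) = 0
((p4 & ~p4) -> p3): 0 ≤ 0.33, so result = 1
(p4 -> ((p4 & ~p4) -> p3)): 0.19 ≤ 1, so result = 1
((p1 -> p4) -> (p4 -> ((p4 & ~p4) -> p3))): 1 ≤ 1, so result = 1
(((p1 -> p4) -> (p4 -> ((p4 & ~p4) -> p3))) & p1) = min(1, 0.03) = 0.03
~(((p1 -> p4) -> (p4 -> ((p4 & ~p4) -> p3))) & p1): Gödel ¬ of 0.03 = 0 (operand ≠ 0)
(p3 | p2) = max(0.33, 0.12) = 0.33
~(p3 | p2): Gödel ¬ of 0.33 = 0 (operand ≠ 0)
(p1 & p2) = min(0.03, 0.12) = 0.03
((p1 & p2) | p4) = max(0.03, 0.19) = 0.19
(p2 | ((p1 & p2) | p4)) = max(0.12, 0.19) = 0.19
((p2 | ((p1 & p2) | p4)) & p2) = min(0.19, 0.12) = 0.12
(~(p3 | p2) | ((p2 | ((p1 & p2) | p4)) & p2)) = max(0, 0.12) = 0.12
(~(((p1 -> p4) -> (p4 -> ((p4 & ~p4) -> p3))) & p1) -> (~(p3 | p2) | ((p2 | ((p1 & p2) | p4)) & p2))): 0 ≤ 0.12, so result = 1
(p3 | p2) = max(0.33, 0.12) = 0.33
~(p3 | p2): Gödel ¬ of 0.33 = 0 (operand ≠ 0)
(p1 & p2) = min(0.03, 0.12) = 0.03
((p1 & p2) | p4) = max(0.03, 0.19) = 0.19
(p2 | ((p1 & p2) | p4)) = max(0.12, 0.19) = 0.19
((p2 | ((p1 & p2) | p4)) & p2) = min(0.19, 0.12) = 0.12
(~(p3 | p2) | ((p2 | ((p1 & p2) | p4)) & p2)) = max(0, 0.12) = 0.12
(p1 -> p4): 0.03 ≤ 0.19, so result = 1
~p4: Gödel ¬ of 0.19 = 0 (operand ≠ 0)
(p4 & ~p4) = min(0.19, 0) = 0
((p4 & ~p4) -> p3): 0 ≤ 0.33, so result = 1
(p4 -> ((p4 & ~p4) -> p3)): 0.19 ≤ 1, so result = 1
((p1 -> p4) -> (p4 -> ((p4 & ~p4) -> p3))): 1 ≤ 1, so result = 1
(((p1 -> p4) -> (p4 -> ((p4 & ~p4) -> p3))) & p1) = min(1, 0.03) = 0.03
~(((p1 -> p4) -> (p4 -> ((p4 & ~p4) -> p3))) & p1): Gödel ¬ of 0.03 = 0 (operand ≠ 0)
((~(p3 | p2) | ((p2 | ((p1 & p2) | p4)) & p2)) -> ~(((p1 -> p4) -> (p4 -> ((p4 & ~p4) -> p3))) & p1)): 0.12 > 0, so result = 0
((~(((p1 -> p4) -> (p4 -> ((p4 & ~p4) -> p3))) & p1) -> (~(p3 | p2) | ((p2 | ((p1 & p2) | p4)) & p2))) | ((~(p3 | p2) | ((p2 | ((p1 & p2) | p4)) & p2)) -> ~(((p1 -> p4) -> (p4 -> ((p4 & ~p4) -> p3))) & p1))) = max(1, 0) = 1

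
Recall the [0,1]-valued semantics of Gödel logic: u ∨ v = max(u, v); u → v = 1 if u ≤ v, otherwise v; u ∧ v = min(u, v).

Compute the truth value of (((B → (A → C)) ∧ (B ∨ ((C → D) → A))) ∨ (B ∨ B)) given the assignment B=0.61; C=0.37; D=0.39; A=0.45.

0.61

(A → C): 0.45 > 0.37, so result = 0.37
(B → (A → C)): 0.61 > 0.37, so result = 0.37
(C → D): 0.37 ≤ 0.39, so result = 1
((C → D) → A): 1 > 0.45, so result = 0.45
(B ∨ ((C → D) → A)) = max(0.61, 0.45) = 0.61
((B → (A → C)) ∧ (B ∨ ((C → D) → A))) = min(0.37, 0.61) = 0.37
(B ∨ B) = max(0.61, 0.61) = 0.61
(((B → (A → C)) ∧ (B ∨ ((C → D) → A))) ∨ (B ∨ B)) = max(0.37, 0.61) = 0.61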